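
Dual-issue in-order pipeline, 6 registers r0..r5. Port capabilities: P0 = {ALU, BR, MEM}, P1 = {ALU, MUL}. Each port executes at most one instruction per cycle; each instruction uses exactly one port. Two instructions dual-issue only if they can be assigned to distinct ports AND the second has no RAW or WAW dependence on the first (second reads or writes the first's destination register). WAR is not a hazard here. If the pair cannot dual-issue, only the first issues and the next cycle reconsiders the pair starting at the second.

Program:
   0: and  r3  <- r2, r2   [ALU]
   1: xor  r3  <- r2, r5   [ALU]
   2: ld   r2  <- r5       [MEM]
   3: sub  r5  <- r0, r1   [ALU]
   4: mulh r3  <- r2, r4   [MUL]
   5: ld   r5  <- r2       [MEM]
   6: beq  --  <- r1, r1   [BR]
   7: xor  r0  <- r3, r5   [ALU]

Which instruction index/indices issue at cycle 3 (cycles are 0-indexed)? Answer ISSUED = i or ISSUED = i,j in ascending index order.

ISSUED = 5

#0 head=0: and.ALU i0 WAW r3
#1 head=1: xor.ALU/ld.MEM i1&i2 pair
#2 head=3: sub.ALU/mulh.MUL i3&i4 pair
#3 head=5: ld.MEM i5 no-port MEM/BR
#4 head=6: beq.BR/xor.ALU i6&i7 pair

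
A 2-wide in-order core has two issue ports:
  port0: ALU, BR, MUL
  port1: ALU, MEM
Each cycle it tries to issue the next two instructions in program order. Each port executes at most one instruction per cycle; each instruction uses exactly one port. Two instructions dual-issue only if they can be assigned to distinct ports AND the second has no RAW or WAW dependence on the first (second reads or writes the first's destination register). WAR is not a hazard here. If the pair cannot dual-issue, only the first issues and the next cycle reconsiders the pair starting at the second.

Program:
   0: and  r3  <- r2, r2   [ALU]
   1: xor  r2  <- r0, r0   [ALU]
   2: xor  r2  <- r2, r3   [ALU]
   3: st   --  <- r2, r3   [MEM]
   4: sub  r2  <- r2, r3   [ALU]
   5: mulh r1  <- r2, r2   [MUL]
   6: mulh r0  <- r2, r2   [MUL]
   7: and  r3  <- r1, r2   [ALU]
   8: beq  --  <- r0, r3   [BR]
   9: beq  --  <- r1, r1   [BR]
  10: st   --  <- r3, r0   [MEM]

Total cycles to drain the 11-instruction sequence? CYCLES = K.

CYCLES = 7

  cy0 -> i0/i1 (and/xor) pair
  cy1 -> i2 (xor) RAW r2
  cy2 -> i3/i4 (st/sub) pair
  cy3 -> i5 (mulh) no-port MUL/MUL
  cy4 -> i6/i7 (mulh/and) pair
  cy5 -> i8 (beq) no-port BR/BR
  cy6 -> i9/i10 (beq/st) pair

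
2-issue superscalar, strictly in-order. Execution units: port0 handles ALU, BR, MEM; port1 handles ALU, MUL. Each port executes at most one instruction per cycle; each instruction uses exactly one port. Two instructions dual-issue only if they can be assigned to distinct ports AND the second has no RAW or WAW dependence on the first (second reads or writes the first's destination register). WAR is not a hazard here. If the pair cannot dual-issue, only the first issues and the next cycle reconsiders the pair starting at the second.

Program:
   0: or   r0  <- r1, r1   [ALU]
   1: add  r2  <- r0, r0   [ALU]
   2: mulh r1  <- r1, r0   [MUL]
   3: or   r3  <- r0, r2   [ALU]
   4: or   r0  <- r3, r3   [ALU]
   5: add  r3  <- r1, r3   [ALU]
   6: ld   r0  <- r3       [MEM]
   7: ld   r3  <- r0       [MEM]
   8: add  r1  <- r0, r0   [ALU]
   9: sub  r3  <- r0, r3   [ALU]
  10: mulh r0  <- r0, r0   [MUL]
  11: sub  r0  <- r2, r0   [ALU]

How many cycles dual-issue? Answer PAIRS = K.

PAIRS = 4

[0] i0  or.ALU  -- RAW r0
[1] i1+i2  add.ALU mulh.MUL  -- dual
[2] i3  or.ALU  -- RAW r3
[3] i4+i5  or.ALU add.ALU  -- dual
[4] i6  ld.MEM  -- no-port MEM/MEM
[5] i7+i8  ld.MEM add.ALU  -- dual
[6] i9+i10  sub.ALU mulh.MUL  -- dual
[7] i11  sub.ALU  -- tail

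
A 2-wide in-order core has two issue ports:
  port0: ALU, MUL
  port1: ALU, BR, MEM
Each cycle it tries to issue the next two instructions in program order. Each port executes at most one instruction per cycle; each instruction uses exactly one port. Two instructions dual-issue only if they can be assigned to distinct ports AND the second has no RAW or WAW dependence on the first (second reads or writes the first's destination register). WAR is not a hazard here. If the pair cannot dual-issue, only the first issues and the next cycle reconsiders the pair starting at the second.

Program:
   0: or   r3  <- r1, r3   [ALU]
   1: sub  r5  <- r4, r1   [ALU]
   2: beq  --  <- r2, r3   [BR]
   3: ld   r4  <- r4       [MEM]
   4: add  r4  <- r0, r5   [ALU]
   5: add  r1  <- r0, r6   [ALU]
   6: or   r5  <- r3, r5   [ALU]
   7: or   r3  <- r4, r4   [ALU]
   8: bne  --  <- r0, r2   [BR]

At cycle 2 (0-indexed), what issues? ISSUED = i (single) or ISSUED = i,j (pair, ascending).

ISSUED = 3

0. or.ALU/sub.ALU @i0/i1  | dual
1. beq.BR @i2  | no-port BR/MEM
2. ld.MEM @i3  | WAW r4
3. add.ALU/add.ALU @i4/i5  | dual
4. or.ALU/or.ALU @i6/i7  | dual
5. bne.BR @i8  | tail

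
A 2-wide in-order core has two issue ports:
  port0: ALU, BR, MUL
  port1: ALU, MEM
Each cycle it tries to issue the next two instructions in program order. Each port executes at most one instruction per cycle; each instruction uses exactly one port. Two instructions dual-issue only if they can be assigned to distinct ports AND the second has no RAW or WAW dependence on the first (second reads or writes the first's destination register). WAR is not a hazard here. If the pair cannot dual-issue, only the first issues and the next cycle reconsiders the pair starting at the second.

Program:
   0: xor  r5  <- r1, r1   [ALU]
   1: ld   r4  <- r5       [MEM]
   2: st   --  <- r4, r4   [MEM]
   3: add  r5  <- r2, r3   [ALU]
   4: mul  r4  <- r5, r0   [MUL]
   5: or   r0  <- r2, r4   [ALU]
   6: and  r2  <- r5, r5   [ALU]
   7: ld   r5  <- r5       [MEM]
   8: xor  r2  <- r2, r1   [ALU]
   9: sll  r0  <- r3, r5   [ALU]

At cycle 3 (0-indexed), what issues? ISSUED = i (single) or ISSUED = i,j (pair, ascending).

#0 head=0: xor.ALU i0 RAW r5
#1 head=1: ld.MEM i1 no-port MEM/MEM
#2 head=2: st.MEM add.ALU i2&i3 dual
#3 head=4: mul.MUL i4 RAW r4
#4 head=5: or.ALU and.ALU i5&i6 dual
#5 head=7: ld.MEM xor.ALU i7&i8 dual
#6 head=9: sll.ALU i9 tail

ISSUED = 4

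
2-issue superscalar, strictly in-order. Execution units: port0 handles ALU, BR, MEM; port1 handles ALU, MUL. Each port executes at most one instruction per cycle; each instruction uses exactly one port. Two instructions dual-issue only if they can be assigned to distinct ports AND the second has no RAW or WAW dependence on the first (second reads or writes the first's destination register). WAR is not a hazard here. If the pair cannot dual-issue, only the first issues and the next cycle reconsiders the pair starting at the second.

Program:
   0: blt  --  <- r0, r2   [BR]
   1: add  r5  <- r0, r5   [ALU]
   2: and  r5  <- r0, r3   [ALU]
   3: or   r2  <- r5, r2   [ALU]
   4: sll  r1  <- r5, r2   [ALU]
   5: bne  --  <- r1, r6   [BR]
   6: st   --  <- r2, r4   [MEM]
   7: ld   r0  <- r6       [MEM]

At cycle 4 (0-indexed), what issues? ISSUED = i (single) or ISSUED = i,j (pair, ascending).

t=0 i0+i1:blt+add ; dual
t=1 i2:and ; RAW r5
t=2 i3:or ; RAW r2
t=3 i4:sll ; RAW r1
t=4 i5:bne ; no-port BR/MEM
t=5 i6:st ; no-port MEM/MEM
t=6 i7:ld ; tail

ISSUED = 5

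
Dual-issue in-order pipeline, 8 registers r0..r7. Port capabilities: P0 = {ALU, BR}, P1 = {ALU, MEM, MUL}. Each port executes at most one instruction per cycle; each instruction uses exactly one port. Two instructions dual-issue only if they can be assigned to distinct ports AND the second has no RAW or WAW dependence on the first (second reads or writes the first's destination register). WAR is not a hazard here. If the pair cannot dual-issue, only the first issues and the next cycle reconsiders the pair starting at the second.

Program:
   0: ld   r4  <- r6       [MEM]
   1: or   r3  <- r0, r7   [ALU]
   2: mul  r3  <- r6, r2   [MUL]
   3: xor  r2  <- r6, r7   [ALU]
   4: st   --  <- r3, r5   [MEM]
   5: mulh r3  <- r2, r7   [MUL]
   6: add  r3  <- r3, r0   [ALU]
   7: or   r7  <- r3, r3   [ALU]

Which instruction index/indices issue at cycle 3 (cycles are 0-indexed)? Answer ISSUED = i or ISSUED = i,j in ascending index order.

ISSUED = 5

c0: i0+i1 ld.MEM+or.ALU  2-wide
c1: i2+i3 mul.MUL+xor.ALU  2-wide
c2: i4 st.MEM  no-port MEM/MUL
c3: i5 mulh.MUL  RAW+WAW r3
c4: i6 add.ALU  RAW r3
c5: i7 or.ALU  tail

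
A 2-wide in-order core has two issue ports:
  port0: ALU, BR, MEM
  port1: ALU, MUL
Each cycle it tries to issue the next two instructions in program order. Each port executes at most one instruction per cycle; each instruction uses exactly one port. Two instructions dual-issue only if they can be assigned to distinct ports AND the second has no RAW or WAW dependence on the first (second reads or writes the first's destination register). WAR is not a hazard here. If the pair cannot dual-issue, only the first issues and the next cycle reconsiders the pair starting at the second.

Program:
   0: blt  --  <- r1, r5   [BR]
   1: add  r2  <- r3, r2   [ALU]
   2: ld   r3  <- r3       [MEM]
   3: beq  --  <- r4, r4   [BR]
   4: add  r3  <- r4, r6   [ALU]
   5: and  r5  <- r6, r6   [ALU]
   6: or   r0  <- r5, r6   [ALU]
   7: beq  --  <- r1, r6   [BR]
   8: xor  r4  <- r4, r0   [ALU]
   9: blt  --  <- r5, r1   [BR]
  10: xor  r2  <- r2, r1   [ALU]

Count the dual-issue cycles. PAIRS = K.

PAIRS = 4

c0: i0&i1 blt;add  pair
c1: i2 ld  no-port MEM/BR
c2: i3&i4 beq;add  pair
c3: i5 and  RAW r5
c4: i6&i7 or;beq  pair
c5: i8&i9 xor;blt  pair
c6: i10 xor  tail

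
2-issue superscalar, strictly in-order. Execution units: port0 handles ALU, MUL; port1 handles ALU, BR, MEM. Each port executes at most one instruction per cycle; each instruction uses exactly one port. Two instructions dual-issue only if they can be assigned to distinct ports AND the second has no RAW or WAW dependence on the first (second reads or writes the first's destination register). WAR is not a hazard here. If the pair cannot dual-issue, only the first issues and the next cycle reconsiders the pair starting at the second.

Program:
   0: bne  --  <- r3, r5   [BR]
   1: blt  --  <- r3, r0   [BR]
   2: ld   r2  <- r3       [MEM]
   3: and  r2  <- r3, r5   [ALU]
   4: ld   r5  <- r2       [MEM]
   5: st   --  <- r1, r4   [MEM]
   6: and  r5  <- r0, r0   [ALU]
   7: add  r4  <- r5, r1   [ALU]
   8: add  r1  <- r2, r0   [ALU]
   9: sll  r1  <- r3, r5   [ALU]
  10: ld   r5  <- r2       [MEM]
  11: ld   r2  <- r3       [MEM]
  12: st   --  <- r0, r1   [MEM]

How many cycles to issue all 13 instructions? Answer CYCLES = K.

CYCLES = 10

[0] i0  bne.BR  -- no-port BR/BR
[1] i1  blt.BR  -- no-port BR/MEM
[2] i2  ld.MEM  -- WAW r2
[3] i3  and.ALU  -- RAW r2
[4] i4  ld.MEM  -- no-port MEM/MEM
[5] i5,i6  st.MEM/and.ALU  -- dual
[6] i7,i8  add.ALU/add.ALU  -- dual
[7] i9,i10  sll.ALU/ld.MEM  -- dual
[8] i11  ld.MEM  -- no-port MEM/MEM
[9] i12  st.MEM  -- tail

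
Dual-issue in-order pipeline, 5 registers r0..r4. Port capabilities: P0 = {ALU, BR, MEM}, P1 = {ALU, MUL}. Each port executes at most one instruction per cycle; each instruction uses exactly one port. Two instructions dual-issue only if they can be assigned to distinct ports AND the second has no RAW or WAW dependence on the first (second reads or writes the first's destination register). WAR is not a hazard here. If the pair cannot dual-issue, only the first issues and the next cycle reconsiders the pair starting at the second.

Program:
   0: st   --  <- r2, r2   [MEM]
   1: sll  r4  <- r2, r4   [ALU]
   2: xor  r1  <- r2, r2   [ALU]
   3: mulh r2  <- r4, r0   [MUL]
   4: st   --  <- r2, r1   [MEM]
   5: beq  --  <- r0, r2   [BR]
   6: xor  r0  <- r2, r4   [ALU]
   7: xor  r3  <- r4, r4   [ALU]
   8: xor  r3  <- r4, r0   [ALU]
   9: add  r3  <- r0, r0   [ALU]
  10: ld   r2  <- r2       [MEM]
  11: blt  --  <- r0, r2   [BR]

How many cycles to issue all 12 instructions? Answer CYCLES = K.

CYCLES = 8

  cy0 -> i0/i1 (st sll) 2-wide
  cy1 -> i2/i3 (xor mulh) 2-wide
  cy2 -> i4 (st) no-port MEM/BR
  cy3 -> i5/i6 (beq xor) 2-wide
  cy4 -> i7 (xor) WAW r3
  cy5 -> i8 (xor) WAW r3
  cy6 -> i9/i10 (add ld) 2-wide
  cy7 -> i11 (blt) tail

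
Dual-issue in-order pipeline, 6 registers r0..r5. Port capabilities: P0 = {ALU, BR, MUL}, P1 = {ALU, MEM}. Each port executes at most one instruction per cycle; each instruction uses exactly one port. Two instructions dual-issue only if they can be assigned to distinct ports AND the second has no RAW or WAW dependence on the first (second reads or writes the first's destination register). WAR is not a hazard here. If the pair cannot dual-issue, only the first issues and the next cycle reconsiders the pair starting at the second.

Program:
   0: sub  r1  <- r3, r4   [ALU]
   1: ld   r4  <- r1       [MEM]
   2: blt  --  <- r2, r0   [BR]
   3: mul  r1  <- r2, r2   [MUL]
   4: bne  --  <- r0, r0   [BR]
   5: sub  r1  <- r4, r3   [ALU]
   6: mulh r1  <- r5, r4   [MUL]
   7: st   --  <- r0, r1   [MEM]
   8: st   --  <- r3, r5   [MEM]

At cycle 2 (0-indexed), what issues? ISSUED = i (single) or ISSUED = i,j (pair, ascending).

t=0 i0:sub.ALU ; RAW r1
t=1 i1/i2:ld.MEM blt.BR ; pair
t=2 i3:mul.MUL ; no-port MUL/BR
t=3 i4/i5:bne.BR sub.ALU ; pair
t=4 i6:mulh.MUL ; RAW r1
t=5 i7:st.MEM ; no-port MEM/MEM
t=6 i8:st.MEM ; tail

ISSUED = 3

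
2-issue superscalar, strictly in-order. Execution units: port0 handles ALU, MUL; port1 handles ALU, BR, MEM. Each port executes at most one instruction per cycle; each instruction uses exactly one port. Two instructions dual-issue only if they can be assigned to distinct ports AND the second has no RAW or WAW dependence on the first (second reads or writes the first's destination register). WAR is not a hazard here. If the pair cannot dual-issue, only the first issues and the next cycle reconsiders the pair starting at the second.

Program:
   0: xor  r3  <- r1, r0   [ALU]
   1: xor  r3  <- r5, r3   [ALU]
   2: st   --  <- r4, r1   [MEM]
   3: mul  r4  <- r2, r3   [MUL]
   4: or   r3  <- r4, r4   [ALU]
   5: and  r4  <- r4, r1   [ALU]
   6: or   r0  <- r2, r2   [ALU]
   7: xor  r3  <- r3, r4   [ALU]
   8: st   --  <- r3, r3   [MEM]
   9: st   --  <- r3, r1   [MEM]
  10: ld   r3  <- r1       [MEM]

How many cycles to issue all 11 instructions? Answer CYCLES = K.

CYCLES = 8

0. xor.ALU @i0  | RAW+WAW r3
1. xor.ALU+st.MEM @i1,i2  | dual
2. mul.MUL @i3  | RAW r4
3. or.ALU+and.ALU @i4,i5  | dual
4. or.ALU+xor.ALU @i6,i7  | dual
5. st.MEM @i8  | no-port MEM/MEM
6. st.MEM @i9  | no-port MEM/MEM
7. ld.MEM @i10  | tail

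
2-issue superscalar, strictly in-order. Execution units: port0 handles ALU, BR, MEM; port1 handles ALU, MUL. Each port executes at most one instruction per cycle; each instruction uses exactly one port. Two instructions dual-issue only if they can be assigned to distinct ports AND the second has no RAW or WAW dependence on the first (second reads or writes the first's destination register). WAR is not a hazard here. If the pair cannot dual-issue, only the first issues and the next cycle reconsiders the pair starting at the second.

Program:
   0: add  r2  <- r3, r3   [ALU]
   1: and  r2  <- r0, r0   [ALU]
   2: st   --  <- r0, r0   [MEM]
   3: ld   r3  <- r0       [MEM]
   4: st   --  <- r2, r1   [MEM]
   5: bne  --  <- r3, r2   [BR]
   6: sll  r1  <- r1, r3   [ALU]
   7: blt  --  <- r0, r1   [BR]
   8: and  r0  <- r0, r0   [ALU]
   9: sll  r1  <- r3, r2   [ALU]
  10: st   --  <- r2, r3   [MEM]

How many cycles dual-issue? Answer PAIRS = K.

PAIRS = 4

0. add.ALU @i0  | WAW r2
1. and.ALU st.MEM @i1,i2  | 2-wide
2. ld.MEM @i3  | no-port MEM/MEM
3. st.MEM @i4  | no-port MEM/BR
4. bne.BR sll.ALU @i5,i6  | 2-wide
5. blt.BR and.ALU @i7,i8  | 2-wide
6. sll.ALU st.MEM @i9,i10  | 2-wide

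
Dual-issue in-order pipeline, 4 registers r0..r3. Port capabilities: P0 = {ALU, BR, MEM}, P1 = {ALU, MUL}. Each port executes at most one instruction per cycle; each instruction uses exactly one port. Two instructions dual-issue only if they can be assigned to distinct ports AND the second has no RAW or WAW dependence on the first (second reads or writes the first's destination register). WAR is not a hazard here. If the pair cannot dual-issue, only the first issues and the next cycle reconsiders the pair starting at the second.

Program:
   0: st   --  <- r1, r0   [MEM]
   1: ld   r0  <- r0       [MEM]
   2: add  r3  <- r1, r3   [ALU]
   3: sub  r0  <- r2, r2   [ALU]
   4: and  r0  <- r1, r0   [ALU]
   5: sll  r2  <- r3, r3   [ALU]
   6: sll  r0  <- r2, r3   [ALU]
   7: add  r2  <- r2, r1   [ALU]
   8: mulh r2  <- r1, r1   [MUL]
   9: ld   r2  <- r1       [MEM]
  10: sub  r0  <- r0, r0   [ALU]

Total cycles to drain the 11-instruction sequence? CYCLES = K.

[0] i0  st  -- no-port MEM/MEM
[1] i1+i2  ld/add  -- dual
[2] i3  sub  -- RAW+WAW r0
[3] i4+i5  and/sll  -- dual
[4] i6+i7  sll/add  -- dual
[5] i8  mulh  -- WAW r2
[6] i9+i10  ld/sub  -- dual

CYCLES = 7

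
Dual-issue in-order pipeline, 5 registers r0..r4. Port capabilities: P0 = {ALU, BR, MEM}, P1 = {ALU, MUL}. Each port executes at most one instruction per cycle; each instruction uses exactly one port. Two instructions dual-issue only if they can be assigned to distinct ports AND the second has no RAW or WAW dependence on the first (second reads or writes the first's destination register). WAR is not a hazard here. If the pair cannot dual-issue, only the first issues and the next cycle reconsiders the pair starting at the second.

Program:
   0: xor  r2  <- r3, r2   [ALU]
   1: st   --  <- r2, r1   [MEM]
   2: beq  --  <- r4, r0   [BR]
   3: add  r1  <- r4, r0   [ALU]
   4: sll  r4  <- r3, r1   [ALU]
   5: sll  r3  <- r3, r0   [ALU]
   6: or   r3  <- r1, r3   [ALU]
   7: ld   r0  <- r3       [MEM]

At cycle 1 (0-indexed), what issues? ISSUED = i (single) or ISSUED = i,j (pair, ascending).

#0 head=0: xor.ALU i0 RAW r2
#1 head=1: st.MEM i1 no-port MEM/BR
#2 head=2: beq.BR;add.ALU i2,i3 dual
#3 head=4: sll.ALU;sll.ALU i4,i5 dual
#4 head=6: or.ALU i6 RAW r3
#5 head=7: ld.MEM i7 tail

ISSUED = 1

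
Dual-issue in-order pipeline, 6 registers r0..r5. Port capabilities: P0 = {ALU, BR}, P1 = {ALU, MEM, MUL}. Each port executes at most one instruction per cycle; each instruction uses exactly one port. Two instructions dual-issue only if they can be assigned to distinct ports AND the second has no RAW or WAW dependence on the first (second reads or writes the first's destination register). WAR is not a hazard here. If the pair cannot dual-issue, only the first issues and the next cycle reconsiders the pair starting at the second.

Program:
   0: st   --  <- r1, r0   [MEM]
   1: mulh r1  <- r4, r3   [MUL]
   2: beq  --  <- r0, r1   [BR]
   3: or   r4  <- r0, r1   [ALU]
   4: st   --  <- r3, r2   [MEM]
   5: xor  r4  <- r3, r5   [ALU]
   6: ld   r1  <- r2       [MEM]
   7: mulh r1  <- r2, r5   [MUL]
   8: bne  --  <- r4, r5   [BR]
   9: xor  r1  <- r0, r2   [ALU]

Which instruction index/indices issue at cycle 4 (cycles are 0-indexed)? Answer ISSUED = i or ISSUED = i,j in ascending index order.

0. st @i0  | no-port MEM/MUL
1. mulh @i1  | RAW r1
2. beq+or @i2,i3  | pair
3. st+xor @i4,i5  | pair
4. ld @i6  | no-port MEM/MUL
5. mulh+bne @i7,i8  | pair
6. xor @i9  | tail

ISSUED = 6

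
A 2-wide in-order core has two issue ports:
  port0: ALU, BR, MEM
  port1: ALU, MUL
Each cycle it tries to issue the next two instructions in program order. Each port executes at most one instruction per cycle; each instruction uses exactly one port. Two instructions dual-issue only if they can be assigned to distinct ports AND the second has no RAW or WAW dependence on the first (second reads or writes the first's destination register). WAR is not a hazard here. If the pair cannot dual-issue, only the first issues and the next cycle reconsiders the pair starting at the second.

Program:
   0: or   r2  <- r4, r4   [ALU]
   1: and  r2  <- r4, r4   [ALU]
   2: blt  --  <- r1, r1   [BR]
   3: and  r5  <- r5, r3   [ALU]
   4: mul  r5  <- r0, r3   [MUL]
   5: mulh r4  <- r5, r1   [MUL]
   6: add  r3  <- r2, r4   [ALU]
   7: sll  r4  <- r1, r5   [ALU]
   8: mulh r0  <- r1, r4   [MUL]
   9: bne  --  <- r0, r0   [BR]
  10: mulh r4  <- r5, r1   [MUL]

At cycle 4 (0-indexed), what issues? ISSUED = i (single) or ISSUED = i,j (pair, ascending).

ISSUED = 5

c0: i0 or  WAW r2
c1: i1/i2 and/blt  pair
c2: i3 and  WAW r5
c3: i4 mul  no-port MUL/MUL
c4: i5 mulh  RAW r4
c5: i6/i7 add/sll  pair
c6: i8 mulh  RAW r0
c7: i9/i10 bne/mulh  pair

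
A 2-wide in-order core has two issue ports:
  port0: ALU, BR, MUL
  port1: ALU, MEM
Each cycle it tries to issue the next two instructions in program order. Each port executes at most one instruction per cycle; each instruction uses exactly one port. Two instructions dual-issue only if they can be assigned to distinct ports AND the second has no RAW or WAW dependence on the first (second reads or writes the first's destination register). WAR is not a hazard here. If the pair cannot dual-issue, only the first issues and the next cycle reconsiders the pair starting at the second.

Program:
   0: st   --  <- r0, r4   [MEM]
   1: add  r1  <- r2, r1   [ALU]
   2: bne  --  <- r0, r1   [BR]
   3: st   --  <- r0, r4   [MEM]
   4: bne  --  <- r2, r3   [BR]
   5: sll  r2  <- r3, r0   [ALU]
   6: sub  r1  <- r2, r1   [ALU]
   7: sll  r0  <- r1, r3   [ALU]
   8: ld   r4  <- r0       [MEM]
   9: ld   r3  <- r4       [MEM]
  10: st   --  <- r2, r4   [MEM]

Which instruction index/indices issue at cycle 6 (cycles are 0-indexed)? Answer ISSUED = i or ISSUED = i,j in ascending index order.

t=0 i0,i1:st add ; dual
t=1 i2,i3:bne st ; dual
t=2 i4,i5:bne sll ; dual
t=3 i6:sub ; RAW r1
t=4 i7:sll ; RAW r0
t=5 i8:ld ; no-port MEM/MEM
t=6 i9:ld ; no-port MEM/MEM
t=7 i10:st ; tail

ISSUED = 9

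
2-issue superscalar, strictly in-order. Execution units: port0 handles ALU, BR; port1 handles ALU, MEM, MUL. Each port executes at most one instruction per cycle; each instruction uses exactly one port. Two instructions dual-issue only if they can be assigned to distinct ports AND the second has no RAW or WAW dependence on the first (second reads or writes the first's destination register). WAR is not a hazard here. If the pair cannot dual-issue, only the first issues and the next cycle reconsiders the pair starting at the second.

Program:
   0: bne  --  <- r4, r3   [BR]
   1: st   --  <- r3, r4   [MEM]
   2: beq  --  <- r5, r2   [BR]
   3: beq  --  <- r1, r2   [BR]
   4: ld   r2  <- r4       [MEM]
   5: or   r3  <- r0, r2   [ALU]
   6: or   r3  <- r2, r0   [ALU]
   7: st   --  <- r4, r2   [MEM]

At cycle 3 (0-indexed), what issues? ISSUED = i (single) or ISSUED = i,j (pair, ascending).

0. bne.BR st.MEM @i0&i1  | 2-wide
1. beq.BR @i2  | no-port BR/BR
2. beq.BR ld.MEM @i3&i4  | 2-wide
3. or.ALU @i5  | WAW r3
4. or.ALU st.MEM @i6&i7  | 2-wide

ISSUED = 5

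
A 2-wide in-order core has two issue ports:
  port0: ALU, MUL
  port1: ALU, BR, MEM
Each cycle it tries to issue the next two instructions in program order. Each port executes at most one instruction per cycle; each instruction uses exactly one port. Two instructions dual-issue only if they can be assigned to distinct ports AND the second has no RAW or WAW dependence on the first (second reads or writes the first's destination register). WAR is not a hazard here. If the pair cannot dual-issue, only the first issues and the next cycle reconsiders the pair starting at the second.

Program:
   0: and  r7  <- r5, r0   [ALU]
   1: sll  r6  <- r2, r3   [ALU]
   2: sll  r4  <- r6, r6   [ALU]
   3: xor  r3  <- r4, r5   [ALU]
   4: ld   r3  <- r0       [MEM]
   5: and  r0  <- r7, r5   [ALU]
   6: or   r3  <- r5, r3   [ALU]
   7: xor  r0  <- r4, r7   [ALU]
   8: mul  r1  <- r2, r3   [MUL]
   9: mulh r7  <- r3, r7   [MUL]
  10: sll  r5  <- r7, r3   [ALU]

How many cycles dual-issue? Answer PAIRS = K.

0. and.ALU/sll.ALU @i0/i1  | dual
1. sll.ALU @i2  | RAW r4
2. xor.ALU @i3  | WAW r3
3. ld.MEM/and.ALU @i4/i5  | dual
4. or.ALU/xor.ALU @i6/i7  | dual
5. mul.MUL @i8  | no-port MUL/MUL
6. mulh.MUL @i9  | RAW r7
7. sll.ALU @i10  | tail

PAIRS = 3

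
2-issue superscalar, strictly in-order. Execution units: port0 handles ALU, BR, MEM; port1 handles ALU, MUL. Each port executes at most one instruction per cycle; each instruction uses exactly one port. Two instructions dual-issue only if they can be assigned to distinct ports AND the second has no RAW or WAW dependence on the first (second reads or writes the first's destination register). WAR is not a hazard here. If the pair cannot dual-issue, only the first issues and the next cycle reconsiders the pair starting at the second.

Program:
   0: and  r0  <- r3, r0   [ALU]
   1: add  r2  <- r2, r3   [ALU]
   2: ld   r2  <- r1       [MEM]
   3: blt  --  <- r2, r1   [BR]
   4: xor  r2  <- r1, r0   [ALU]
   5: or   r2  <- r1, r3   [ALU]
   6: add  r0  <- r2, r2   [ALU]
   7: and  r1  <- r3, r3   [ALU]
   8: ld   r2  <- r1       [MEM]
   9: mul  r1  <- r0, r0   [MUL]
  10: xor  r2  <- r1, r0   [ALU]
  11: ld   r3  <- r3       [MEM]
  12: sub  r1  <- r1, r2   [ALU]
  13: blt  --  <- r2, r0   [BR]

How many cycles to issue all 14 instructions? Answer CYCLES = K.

  cy0 -> i0,i1 (and.ALU/add.ALU) dual
  cy1 -> i2 (ld.MEM) no-port MEM/BR
  cy2 -> i3,i4 (blt.BR/xor.ALU) dual
  cy3 -> i5 (or.ALU) RAW r2
  cy4 -> i6,i7 (add.ALU/and.ALU) dual
  cy5 -> i8,i9 (ld.MEM/mul.MUL) dual
  cy6 -> i10,i11 (xor.ALU/ld.MEM) dual
  cy7 -> i12,i13 (sub.ALU/blt.BR) dual

CYCLES = 8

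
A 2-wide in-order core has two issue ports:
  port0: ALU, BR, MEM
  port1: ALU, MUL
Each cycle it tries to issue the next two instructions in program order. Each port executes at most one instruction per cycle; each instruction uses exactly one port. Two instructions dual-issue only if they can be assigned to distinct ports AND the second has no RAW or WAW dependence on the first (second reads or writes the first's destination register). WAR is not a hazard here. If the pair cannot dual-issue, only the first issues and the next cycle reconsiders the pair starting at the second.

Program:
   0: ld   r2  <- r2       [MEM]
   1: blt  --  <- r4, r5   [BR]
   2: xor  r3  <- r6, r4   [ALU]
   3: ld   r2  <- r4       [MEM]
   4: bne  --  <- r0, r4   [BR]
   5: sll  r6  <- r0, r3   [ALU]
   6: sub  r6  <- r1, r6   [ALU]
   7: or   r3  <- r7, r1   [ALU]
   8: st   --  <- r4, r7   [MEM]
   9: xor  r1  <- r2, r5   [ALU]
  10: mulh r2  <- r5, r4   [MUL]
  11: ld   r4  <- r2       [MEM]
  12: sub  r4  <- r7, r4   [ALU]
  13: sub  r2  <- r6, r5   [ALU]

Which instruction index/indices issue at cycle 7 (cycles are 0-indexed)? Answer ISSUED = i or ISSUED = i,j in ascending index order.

#0 head=0: ld i0 no-port MEM/BR
#1 head=1: blt/xor i1/i2 dual
#2 head=3: ld i3 no-port MEM/BR
#3 head=4: bne/sll i4/i5 dual
#4 head=6: sub/or i6/i7 dual
#5 head=8: st/xor i8/i9 dual
#6 head=10: mulh i10 RAW r2
#7 head=11: ld i11 RAW+WAW r4
#8 head=12: sub/sub i12/i13 dual

ISSUED = 11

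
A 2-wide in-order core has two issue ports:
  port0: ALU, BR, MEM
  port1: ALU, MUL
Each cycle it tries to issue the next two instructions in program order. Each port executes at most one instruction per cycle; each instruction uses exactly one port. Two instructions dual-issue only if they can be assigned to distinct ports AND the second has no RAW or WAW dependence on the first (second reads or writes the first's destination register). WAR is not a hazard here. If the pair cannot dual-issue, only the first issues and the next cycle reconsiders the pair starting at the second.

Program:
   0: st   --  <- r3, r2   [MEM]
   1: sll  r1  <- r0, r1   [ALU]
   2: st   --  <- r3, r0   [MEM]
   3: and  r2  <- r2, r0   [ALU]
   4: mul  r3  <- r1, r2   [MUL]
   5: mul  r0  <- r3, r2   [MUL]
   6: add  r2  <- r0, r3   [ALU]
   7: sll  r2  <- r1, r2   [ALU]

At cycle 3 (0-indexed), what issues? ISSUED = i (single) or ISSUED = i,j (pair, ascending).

ISSUED = 5

c0: i0/i1 st.MEM+sll.ALU  pair
c1: i2/i3 st.MEM+and.ALU  pair
c2: i4 mul.MUL  no-port MUL/MUL
c3: i5 mul.MUL  RAW r0
c4: i6 add.ALU  RAW+WAW r2
c5: i7 sll.ALU  tail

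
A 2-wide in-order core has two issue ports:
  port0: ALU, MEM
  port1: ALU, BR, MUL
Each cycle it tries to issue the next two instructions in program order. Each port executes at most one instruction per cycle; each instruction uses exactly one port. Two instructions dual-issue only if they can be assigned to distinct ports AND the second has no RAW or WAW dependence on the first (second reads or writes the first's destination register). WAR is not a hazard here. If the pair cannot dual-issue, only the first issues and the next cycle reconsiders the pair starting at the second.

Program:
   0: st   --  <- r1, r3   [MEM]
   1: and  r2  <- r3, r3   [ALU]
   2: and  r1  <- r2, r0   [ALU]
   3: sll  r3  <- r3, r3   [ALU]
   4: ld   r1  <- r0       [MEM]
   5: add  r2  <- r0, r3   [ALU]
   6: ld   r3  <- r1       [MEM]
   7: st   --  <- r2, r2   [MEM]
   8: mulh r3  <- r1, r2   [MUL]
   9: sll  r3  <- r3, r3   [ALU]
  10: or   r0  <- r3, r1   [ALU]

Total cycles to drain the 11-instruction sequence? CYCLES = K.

0. st.MEM and.ALU @i0+i1  | dual
1. and.ALU sll.ALU @i2+i3  | dual
2. ld.MEM add.ALU @i4+i5  | dual
3. ld.MEM @i6  | no-port MEM/MEM
4. st.MEM mulh.MUL @i7+i8  | dual
5. sll.ALU @i9  | RAW r3
6. or.ALU @i10  | tail

CYCLES = 7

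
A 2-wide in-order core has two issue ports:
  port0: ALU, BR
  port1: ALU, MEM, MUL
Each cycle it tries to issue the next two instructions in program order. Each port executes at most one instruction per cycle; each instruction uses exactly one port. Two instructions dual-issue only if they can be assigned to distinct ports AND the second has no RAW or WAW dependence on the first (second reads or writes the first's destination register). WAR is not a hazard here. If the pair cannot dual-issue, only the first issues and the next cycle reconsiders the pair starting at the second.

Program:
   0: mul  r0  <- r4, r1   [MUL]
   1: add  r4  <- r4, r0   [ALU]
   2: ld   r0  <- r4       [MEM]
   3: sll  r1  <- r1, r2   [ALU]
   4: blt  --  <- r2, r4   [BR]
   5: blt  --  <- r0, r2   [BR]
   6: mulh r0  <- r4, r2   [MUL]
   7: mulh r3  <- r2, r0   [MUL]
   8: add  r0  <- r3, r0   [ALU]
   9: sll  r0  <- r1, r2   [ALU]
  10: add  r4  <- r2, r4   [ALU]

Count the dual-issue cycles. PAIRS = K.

PAIRS = 3

[0] i0  mul.MUL  -- RAW r0
[1] i1  add.ALU  -- RAW r4
[2] i2+i3  ld.MEM+sll.ALU  -- 2-wide
[3] i4  blt.BR  -- no-port BR/BR
[4] i5+i6  blt.BR+mulh.MUL  -- 2-wide
[5] i7  mulh.MUL  -- RAW r3
[6] i8  add.ALU  -- WAW r0
[7] i9+i10  sll.ALU+add.ALU  -- 2-wide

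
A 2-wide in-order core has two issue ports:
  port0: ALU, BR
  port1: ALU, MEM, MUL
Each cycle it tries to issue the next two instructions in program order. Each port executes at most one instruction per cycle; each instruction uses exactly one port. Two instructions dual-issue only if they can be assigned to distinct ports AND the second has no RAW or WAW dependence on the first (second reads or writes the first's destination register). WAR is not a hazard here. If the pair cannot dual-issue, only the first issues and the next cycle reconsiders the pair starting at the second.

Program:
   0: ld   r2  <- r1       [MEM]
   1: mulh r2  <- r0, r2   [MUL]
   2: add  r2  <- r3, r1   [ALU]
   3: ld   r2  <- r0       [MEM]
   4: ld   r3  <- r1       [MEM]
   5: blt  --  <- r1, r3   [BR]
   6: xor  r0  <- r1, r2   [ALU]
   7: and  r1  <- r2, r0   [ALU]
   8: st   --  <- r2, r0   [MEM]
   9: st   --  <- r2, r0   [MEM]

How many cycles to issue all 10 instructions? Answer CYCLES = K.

CYCLES = 8

c0: i0 ld  no-port MEM/MUL
c1: i1 mulh  WAW r2
c2: i2 add  WAW r2
c3: i3 ld  no-port MEM/MEM
c4: i4 ld  RAW r3
c5: i5/i6 blt+xor  dual
c6: i7/i8 and+st  dual
c7: i9 st  tail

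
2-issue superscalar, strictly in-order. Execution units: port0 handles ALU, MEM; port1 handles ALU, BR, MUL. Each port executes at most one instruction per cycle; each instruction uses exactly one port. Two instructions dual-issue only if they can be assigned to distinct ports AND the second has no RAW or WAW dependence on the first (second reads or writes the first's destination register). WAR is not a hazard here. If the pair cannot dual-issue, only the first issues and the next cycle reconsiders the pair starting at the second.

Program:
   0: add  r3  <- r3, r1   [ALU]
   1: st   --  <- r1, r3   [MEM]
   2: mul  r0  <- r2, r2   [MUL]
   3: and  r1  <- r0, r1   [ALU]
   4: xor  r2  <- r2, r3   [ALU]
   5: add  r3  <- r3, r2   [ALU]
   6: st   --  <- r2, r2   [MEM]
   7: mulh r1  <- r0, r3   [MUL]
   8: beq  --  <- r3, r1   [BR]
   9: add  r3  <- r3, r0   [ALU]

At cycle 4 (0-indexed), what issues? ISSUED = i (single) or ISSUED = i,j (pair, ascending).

ISSUED = 7

  cy0 -> i0 (add.ALU) RAW r3
  cy1 -> i1,i2 (st.MEM mul.MUL) pair
  cy2 -> i3,i4 (and.ALU xor.ALU) pair
  cy3 -> i5,i6 (add.ALU st.MEM) pair
  cy4 -> i7 (mulh.MUL) no-port MUL/BR
  cy5 -> i8,i9 (beq.BR add.ALU) pair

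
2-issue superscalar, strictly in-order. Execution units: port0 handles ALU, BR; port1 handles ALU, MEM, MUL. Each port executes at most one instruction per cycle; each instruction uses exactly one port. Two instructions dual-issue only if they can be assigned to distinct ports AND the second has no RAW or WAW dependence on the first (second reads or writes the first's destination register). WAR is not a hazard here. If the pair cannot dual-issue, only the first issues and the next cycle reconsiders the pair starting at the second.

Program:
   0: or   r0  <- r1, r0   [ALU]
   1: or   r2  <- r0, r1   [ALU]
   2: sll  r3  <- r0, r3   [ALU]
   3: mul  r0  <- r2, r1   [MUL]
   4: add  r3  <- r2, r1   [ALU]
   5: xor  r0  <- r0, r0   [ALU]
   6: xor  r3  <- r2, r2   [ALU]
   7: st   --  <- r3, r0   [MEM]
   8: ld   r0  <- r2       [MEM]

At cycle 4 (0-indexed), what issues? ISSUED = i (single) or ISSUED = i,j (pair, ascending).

0. or.ALU @i0  | RAW r0
1. or.ALU/sll.ALU @i1,i2  | pair
2. mul.MUL/add.ALU @i3,i4  | pair
3. xor.ALU/xor.ALU @i5,i6  | pair
4. st.MEM @i7  | no-port MEM/MEM
5. ld.MEM @i8  | tail

ISSUED = 7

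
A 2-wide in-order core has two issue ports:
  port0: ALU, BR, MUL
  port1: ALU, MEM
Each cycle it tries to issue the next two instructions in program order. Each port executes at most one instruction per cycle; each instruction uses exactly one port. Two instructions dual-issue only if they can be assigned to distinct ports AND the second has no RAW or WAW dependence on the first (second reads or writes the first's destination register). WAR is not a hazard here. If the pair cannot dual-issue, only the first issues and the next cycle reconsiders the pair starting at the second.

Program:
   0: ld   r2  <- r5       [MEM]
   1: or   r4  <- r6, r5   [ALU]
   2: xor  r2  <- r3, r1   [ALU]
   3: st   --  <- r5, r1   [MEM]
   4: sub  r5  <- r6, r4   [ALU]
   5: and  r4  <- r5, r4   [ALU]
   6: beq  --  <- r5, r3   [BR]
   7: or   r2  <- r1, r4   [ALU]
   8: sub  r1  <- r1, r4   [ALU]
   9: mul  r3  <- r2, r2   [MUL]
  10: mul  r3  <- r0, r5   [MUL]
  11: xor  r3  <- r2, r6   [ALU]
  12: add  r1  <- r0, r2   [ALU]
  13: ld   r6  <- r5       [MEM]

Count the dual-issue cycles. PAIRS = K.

PAIRS = 5

#0 head=0: ld.MEM+or.ALU i0&i1 dual
#1 head=2: xor.ALU+st.MEM i2&i3 dual
#2 head=4: sub.ALU i4 RAW r5
#3 head=5: and.ALU+beq.BR i5&i6 dual
#4 head=7: or.ALU+sub.ALU i7&i8 dual
#5 head=9: mul.MUL i9 no-port MUL/MUL
#6 head=10: mul.MUL i10 WAW r3
#7 head=11: xor.ALU+add.ALU i11&i12 dual
#8 head=13: ld.MEM i13 tail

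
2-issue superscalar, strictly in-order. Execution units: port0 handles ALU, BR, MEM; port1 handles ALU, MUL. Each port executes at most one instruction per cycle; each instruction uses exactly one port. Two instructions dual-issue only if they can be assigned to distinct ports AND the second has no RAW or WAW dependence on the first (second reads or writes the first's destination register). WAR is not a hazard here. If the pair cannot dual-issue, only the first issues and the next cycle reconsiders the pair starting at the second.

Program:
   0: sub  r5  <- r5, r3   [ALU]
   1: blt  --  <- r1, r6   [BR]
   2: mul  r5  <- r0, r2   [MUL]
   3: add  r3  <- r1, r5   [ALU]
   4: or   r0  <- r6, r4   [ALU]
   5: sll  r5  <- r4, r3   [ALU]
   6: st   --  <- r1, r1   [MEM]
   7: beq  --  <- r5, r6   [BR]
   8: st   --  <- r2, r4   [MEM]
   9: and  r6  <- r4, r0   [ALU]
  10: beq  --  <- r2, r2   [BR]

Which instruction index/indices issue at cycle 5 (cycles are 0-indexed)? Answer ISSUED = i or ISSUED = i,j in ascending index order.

  cy0 -> i0,i1 (sub+blt) 2-wide
  cy1 -> i2 (mul) RAW r5
  cy2 -> i3,i4 (add+or) 2-wide
  cy3 -> i5,i6 (sll+st) 2-wide
  cy4 -> i7 (beq) no-port BR/MEM
  cy5 -> i8,i9 (st+and) 2-wide
  cy6 -> i10 (beq) tail

ISSUED = 8,9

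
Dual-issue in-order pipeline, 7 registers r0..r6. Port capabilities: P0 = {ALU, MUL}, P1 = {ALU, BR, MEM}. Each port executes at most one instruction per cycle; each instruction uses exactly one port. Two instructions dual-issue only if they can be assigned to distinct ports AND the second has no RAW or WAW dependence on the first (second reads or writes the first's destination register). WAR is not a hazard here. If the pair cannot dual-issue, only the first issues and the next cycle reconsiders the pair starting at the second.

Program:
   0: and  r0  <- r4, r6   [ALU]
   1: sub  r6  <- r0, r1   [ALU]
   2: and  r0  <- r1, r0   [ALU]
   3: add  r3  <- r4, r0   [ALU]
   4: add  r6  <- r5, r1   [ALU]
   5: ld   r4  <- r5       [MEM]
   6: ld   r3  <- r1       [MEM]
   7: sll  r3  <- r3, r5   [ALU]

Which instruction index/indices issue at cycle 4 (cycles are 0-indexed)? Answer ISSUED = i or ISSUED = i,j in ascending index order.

[0] i0  and  -- RAW r0
[1] i1&i2  sub/and  -- 2-wide
[2] i3&i4  add/add  -- 2-wide
[3] i5  ld  -- no-port MEM/MEM
[4] i6  ld  -- RAW+WAW r3
[5] i7  sll  -- tail

ISSUED = 6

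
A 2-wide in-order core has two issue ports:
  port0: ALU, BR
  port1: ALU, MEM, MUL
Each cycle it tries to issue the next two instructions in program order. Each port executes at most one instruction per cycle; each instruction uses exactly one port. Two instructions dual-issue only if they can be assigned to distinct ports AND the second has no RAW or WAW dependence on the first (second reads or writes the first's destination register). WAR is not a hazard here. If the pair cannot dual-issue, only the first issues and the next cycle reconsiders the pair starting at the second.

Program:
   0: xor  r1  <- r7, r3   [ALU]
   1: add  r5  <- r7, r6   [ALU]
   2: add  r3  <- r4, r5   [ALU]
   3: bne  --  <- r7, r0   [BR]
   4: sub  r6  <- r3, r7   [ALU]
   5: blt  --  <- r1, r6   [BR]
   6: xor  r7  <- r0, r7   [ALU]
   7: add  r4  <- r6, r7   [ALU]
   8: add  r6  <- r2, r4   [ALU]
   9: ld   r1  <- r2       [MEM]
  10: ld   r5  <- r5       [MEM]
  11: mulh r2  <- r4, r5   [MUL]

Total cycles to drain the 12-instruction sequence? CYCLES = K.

CYCLES = 8

0. xor.ALU/add.ALU @i0&i1  | dual
1. add.ALU/bne.BR @i2&i3  | dual
2. sub.ALU @i4  | RAW r6
3. blt.BR/xor.ALU @i5&i6  | dual
4. add.ALU @i7  | RAW r4
5. add.ALU/ld.MEM @i8&i9  | dual
6. ld.MEM @i10  | no-port MEM/MUL
7. mulh.MUL @i11  | tail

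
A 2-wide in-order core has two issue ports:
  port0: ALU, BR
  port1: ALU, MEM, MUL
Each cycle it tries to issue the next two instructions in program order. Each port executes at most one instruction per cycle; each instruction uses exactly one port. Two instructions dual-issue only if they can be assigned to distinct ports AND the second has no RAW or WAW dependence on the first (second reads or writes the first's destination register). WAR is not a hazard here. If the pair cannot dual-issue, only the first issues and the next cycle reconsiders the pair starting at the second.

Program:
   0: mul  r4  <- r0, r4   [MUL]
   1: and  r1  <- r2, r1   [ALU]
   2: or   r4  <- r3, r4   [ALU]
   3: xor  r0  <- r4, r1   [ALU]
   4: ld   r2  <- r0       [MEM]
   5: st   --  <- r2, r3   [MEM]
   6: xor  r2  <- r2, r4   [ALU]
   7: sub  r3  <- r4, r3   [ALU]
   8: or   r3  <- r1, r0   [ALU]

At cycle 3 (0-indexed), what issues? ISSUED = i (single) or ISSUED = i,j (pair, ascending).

  cy0 -> i0+i1 (mul.MUL+and.ALU) dual
  cy1 -> i2 (or.ALU) RAW r4
  cy2 -> i3 (xor.ALU) RAW r0
  cy3 -> i4 (ld.MEM) no-port MEM/MEM
  cy4 -> i5+i6 (st.MEM+xor.ALU) dual
  cy5 -> i7 (sub.ALU) WAW r3
  cy6 -> i8 (or.ALU) tail

ISSUED = 4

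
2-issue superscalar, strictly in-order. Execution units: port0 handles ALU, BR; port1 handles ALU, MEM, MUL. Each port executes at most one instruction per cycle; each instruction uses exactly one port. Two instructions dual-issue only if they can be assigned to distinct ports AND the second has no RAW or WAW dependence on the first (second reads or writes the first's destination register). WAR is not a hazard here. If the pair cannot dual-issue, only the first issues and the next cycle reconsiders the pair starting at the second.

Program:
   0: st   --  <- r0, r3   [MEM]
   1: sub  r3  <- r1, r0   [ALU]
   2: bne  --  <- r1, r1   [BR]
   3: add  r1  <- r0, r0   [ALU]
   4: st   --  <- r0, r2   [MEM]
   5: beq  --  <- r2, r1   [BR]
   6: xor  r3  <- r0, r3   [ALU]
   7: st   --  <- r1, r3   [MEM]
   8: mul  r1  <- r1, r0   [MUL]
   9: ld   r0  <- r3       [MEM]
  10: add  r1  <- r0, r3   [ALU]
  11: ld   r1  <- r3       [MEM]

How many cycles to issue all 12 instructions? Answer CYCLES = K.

CYCLES = 9

c0: i0&i1 st+sub  2-wide
c1: i2&i3 bne+add  2-wide
c2: i4&i5 st+beq  2-wide
c3: i6 xor  RAW r3
c4: i7 st  no-port MEM/MUL
c5: i8 mul  no-port MUL/MEM
c6: i9 ld  RAW r0
c7: i10 add  WAW r1
c8: i11 ld  tail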